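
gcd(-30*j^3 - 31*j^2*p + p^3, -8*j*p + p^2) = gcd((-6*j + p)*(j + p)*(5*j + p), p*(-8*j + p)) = 1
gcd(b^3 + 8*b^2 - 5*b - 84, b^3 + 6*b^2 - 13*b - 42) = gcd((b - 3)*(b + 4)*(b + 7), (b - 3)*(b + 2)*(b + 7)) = b^2 + 4*b - 21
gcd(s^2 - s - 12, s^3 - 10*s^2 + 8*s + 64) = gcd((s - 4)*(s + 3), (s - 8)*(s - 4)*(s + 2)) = s - 4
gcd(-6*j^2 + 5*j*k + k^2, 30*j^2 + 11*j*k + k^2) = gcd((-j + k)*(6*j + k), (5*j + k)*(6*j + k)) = 6*j + k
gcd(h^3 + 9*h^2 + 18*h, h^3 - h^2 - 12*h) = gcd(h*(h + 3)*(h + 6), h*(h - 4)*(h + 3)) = h^2 + 3*h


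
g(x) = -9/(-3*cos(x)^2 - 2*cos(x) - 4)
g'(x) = -9*(-6*sin(x)*cos(x) - 2*sin(x))/(-3*cos(x)^2 - 2*cos(x) - 4)^2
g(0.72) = 1.25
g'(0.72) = 0.75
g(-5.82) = 1.10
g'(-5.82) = 0.44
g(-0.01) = 1.00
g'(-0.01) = -0.01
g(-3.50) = 1.89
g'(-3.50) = -0.50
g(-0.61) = 1.18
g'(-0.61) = -0.61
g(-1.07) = 1.59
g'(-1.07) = -1.21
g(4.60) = 2.36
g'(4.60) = -0.82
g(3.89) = 2.17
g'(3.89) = 0.85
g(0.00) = 1.00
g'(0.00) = 0.00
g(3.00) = 1.81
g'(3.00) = -0.20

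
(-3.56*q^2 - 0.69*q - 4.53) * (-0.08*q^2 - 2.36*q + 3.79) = 0.2848*q^4 + 8.4568*q^3 - 11.5016*q^2 + 8.0757*q - 17.1687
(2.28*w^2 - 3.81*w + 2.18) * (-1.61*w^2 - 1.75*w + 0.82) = -3.6708*w^4 + 2.1441*w^3 + 5.0273*w^2 - 6.9392*w + 1.7876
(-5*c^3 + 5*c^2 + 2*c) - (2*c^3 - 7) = -7*c^3 + 5*c^2 + 2*c + 7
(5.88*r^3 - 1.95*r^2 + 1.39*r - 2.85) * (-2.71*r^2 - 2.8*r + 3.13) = -15.9348*r^5 - 11.1795*r^4 + 20.0975*r^3 - 2.272*r^2 + 12.3307*r - 8.9205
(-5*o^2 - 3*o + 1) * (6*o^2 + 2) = -30*o^4 - 18*o^3 - 4*o^2 - 6*o + 2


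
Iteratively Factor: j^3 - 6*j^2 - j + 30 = (j - 5)*(j^2 - j - 6) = (j - 5)*(j - 3)*(j + 2)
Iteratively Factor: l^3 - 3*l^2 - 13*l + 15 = (l - 1)*(l^2 - 2*l - 15) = (l - 1)*(l + 3)*(l - 5)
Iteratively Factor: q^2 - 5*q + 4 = (q - 1)*(q - 4)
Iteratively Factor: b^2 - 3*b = (b - 3)*(b)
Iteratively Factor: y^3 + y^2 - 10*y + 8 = (y + 4)*(y^2 - 3*y + 2) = (y - 2)*(y + 4)*(y - 1)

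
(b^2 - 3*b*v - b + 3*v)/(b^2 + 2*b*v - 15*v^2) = (b - 1)/(b + 5*v)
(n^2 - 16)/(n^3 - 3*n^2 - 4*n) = (n + 4)/(n*(n + 1))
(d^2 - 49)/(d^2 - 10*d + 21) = (d + 7)/(d - 3)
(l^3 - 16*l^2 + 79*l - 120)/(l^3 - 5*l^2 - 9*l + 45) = (l - 8)/(l + 3)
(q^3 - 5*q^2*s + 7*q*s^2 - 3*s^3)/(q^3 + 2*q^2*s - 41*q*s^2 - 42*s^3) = (q^3 - 5*q^2*s + 7*q*s^2 - 3*s^3)/(q^3 + 2*q^2*s - 41*q*s^2 - 42*s^3)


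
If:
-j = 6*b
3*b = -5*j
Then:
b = 0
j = 0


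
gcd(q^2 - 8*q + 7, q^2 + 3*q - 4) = q - 1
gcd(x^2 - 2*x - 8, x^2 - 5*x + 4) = x - 4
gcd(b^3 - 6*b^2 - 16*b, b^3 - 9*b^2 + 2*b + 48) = b^2 - 6*b - 16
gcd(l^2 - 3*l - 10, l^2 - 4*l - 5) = l - 5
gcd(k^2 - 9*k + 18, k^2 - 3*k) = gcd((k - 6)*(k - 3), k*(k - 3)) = k - 3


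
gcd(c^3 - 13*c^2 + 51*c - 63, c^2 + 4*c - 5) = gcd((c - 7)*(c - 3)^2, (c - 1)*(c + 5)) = 1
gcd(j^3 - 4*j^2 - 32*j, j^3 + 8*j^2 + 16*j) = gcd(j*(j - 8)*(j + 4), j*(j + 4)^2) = j^2 + 4*j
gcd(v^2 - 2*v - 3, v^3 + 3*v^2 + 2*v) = v + 1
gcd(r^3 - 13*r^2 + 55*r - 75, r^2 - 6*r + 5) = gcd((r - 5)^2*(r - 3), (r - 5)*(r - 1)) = r - 5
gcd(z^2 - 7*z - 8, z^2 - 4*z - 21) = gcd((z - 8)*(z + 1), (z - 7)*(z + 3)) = 1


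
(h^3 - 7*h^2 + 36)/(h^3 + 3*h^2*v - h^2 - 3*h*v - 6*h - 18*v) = (h - 6)/(h + 3*v)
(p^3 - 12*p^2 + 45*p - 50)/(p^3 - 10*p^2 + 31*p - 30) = (p - 5)/(p - 3)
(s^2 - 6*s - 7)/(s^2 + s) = (s - 7)/s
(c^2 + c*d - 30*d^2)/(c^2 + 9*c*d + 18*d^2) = (c - 5*d)/(c + 3*d)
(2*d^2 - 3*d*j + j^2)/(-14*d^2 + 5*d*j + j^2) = (-d + j)/(7*d + j)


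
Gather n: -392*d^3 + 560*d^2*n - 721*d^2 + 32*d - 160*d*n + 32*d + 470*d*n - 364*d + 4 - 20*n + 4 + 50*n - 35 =-392*d^3 - 721*d^2 - 300*d + n*(560*d^2 + 310*d + 30) - 27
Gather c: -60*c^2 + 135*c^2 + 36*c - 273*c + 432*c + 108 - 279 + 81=75*c^2 + 195*c - 90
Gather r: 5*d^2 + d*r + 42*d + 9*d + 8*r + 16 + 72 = 5*d^2 + 51*d + r*(d + 8) + 88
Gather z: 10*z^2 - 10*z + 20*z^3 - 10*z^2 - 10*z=20*z^3 - 20*z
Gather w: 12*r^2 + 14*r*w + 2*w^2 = 12*r^2 + 14*r*w + 2*w^2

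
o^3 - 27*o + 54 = (o - 3)^2*(o + 6)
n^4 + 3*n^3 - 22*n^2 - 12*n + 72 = (n - 3)*(n - 2)*(n + 2)*(n + 6)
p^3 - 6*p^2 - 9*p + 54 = (p - 6)*(p - 3)*(p + 3)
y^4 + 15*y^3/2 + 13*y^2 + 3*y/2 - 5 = (y - 1/2)*(y + 1)*(y + 2)*(y + 5)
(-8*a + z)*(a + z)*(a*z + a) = -8*a^3*z - 8*a^3 - 7*a^2*z^2 - 7*a^2*z + a*z^3 + a*z^2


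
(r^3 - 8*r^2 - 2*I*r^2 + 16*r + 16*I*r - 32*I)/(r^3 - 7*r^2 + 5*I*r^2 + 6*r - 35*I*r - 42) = (r^3 - 2*r^2*(4 + I) + 16*r*(1 + I) - 32*I)/(r^3 + r^2*(-7 + 5*I) + r*(6 - 35*I) - 42)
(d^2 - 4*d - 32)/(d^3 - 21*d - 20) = (d - 8)/(d^2 - 4*d - 5)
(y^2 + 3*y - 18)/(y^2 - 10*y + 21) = (y + 6)/(y - 7)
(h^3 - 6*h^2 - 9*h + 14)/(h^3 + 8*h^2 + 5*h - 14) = (h - 7)/(h + 7)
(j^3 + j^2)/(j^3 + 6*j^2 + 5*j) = j/(j + 5)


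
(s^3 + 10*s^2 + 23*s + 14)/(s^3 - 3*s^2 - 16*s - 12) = (s + 7)/(s - 6)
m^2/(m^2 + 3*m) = m/(m + 3)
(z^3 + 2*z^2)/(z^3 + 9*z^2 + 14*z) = z/(z + 7)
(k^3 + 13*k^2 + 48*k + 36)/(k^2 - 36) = (k^2 + 7*k + 6)/(k - 6)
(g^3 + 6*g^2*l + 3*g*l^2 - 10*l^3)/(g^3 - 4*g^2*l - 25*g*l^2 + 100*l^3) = (g^2 + g*l - 2*l^2)/(g^2 - 9*g*l + 20*l^2)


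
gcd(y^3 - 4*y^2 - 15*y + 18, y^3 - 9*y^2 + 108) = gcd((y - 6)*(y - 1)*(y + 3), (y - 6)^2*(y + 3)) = y^2 - 3*y - 18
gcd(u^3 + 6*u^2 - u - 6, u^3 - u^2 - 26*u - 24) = u + 1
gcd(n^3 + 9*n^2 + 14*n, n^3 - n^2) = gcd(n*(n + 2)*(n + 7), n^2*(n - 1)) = n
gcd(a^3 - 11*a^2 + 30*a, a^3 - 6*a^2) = a^2 - 6*a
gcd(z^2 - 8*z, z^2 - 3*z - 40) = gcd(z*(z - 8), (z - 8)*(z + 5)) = z - 8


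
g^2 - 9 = (g - 3)*(g + 3)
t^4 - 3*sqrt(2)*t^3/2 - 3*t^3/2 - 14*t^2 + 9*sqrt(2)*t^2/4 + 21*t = t*(t - 3/2)*(t - 7*sqrt(2)/2)*(t + 2*sqrt(2))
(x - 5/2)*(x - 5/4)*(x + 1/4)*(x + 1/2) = x^4 - 3*x^3 + 7*x^2/16 + 15*x/8 + 25/64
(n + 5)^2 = n^2 + 10*n + 25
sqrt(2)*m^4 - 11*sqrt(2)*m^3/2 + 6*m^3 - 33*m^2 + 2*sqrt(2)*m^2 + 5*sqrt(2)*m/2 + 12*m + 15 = (m - 5)*(m - 1)*(m + 3*sqrt(2))*(sqrt(2)*m + sqrt(2)/2)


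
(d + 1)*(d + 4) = d^2 + 5*d + 4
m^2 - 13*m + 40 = (m - 8)*(m - 5)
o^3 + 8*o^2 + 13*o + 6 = (o + 1)^2*(o + 6)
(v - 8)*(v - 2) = v^2 - 10*v + 16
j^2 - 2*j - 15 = (j - 5)*(j + 3)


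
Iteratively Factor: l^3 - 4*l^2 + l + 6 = (l - 2)*(l^2 - 2*l - 3) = (l - 3)*(l - 2)*(l + 1)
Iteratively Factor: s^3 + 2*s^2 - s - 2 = (s + 2)*(s^2 - 1) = (s + 1)*(s + 2)*(s - 1)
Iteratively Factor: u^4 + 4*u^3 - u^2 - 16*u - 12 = (u + 3)*(u^3 + u^2 - 4*u - 4) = (u + 1)*(u + 3)*(u^2 - 4) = (u - 2)*(u + 1)*(u + 3)*(u + 2)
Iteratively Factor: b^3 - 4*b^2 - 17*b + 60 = (b - 5)*(b^2 + b - 12) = (b - 5)*(b + 4)*(b - 3)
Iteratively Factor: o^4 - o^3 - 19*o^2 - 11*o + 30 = (o - 5)*(o^3 + 4*o^2 + o - 6) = (o - 5)*(o + 2)*(o^2 + 2*o - 3) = (o - 5)*(o - 1)*(o + 2)*(o + 3)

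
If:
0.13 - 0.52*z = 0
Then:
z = 0.25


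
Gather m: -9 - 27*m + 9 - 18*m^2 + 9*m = -18*m^2 - 18*m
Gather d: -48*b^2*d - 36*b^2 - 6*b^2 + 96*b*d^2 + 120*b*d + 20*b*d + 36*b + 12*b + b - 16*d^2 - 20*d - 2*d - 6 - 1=-42*b^2 + 49*b + d^2*(96*b - 16) + d*(-48*b^2 + 140*b - 22) - 7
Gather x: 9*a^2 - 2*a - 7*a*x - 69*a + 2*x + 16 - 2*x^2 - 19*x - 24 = 9*a^2 - 71*a - 2*x^2 + x*(-7*a - 17) - 8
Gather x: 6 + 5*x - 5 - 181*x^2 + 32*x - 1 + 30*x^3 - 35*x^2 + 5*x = 30*x^3 - 216*x^2 + 42*x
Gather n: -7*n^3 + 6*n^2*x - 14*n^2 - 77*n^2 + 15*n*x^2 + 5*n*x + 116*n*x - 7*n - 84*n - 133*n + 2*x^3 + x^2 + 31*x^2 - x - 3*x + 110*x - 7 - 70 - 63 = -7*n^3 + n^2*(6*x - 91) + n*(15*x^2 + 121*x - 224) + 2*x^3 + 32*x^2 + 106*x - 140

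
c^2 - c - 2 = (c - 2)*(c + 1)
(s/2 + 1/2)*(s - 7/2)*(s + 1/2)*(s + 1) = s^4/2 - s^3/2 - 27*s^2/8 - 13*s/4 - 7/8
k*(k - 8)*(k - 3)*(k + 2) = k^4 - 9*k^3 + 2*k^2 + 48*k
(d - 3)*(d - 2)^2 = d^3 - 7*d^2 + 16*d - 12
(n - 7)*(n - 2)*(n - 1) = n^3 - 10*n^2 + 23*n - 14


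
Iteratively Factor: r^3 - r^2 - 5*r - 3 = (r + 1)*(r^2 - 2*r - 3) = (r - 3)*(r + 1)*(r + 1)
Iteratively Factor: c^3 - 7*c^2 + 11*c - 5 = (c - 1)*(c^2 - 6*c + 5) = (c - 1)^2*(c - 5)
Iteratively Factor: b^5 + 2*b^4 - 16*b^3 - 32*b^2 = (b - 4)*(b^4 + 6*b^3 + 8*b^2) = b*(b - 4)*(b^3 + 6*b^2 + 8*b) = b*(b - 4)*(b + 2)*(b^2 + 4*b) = b^2*(b - 4)*(b + 2)*(b + 4)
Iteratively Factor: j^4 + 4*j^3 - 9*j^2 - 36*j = (j)*(j^3 + 4*j^2 - 9*j - 36) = j*(j - 3)*(j^2 + 7*j + 12) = j*(j - 3)*(j + 4)*(j + 3)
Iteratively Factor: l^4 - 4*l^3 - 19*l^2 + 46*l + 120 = (l + 2)*(l^3 - 6*l^2 - 7*l + 60) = (l + 2)*(l + 3)*(l^2 - 9*l + 20) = (l - 4)*(l + 2)*(l + 3)*(l - 5)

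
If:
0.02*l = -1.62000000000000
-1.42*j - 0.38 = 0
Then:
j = -0.27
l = -81.00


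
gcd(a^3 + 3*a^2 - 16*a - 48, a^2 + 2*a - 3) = a + 3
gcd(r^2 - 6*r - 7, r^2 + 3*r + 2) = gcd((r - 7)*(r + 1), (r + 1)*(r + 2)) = r + 1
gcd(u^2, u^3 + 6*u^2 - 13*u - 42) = 1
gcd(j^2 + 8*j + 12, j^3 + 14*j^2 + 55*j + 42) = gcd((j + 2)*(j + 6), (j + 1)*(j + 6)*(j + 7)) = j + 6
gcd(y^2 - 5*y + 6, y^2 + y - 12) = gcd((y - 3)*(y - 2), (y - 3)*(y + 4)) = y - 3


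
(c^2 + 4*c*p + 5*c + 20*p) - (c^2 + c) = 4*c*p + 4*c + 20*p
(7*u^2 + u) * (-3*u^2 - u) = -21*u^4 - 10*u^3 - u^2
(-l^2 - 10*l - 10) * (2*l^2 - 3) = -2*l^4 - 20*l^3 - 17*l^2 + 30*l + 30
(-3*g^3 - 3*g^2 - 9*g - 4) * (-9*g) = 27*g^4 + 27*g^3 + 81*g^2 + 36*g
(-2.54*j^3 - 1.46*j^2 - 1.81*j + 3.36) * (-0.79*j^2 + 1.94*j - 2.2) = 2.0066*j^5 - 3.7742*j^4 + 4.1855*j^3 - 2.9538*j^2 + 10.5004*j - 7.392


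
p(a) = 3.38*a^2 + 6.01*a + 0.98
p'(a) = 6.76*a + 6.01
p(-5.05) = 56.83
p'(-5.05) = -28.13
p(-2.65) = 8.79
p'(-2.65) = -11.90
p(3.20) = 54.82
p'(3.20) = 27.64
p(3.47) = 62.53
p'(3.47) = 29.47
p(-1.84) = 1.36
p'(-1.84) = -6.43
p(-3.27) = 17.47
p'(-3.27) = -16.10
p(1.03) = 10.76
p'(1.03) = 12.97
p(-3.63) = 23.70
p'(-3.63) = -18.53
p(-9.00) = 220.67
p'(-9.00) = -54.83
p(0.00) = 0.98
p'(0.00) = 6.01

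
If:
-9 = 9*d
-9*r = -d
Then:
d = -1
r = -1/9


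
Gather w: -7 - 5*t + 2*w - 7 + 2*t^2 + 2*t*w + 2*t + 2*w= 2*t^2 - 3*t + w*(2*t + 4) - 14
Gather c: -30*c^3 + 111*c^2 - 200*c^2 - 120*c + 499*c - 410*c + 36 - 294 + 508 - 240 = -30*c^3 - 89*c^2 - 31*c + 10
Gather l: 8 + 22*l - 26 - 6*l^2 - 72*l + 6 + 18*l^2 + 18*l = 12*l^2 - 32*l - 12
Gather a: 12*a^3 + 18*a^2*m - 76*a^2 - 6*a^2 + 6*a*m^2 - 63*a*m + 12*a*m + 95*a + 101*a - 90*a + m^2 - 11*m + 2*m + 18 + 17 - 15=12*a^3 + a^2*(18*m - 82) + a*(6*m^2 - 51*m + 106) + m^2 - 9*m + 20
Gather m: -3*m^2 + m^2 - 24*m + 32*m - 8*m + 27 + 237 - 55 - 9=200 - 2*m^2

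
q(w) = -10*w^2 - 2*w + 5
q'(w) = -20*w - 2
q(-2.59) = -56.90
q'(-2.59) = 49.80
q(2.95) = -87.92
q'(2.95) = -61.00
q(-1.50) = -14.50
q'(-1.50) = 28.00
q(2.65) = -70.52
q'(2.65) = -55.00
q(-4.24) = -166.30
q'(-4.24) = 82.80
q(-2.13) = -36.11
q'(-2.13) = 40.60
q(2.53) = -64.07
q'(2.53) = -52.60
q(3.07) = -95.39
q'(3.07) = -63.40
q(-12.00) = -1411.00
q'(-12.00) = 238.00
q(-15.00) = -2215.00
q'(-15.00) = 298.00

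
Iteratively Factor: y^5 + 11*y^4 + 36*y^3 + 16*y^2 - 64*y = (y + 4)*(y^4 + 7*y^3 + 8*y^2 - 16*y) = (y + 4)^2*(y^3 + 3*y^2 - 4*y) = y*(y + 4)^2*(y^2 + 3*y - 4) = y*(y - 1)*(y + 4)^2*(y + 4)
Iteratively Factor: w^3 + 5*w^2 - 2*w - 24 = (w - 2)*(w^2 + 7*w + 12) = (w - 2)*(w + 4)*(w + 3)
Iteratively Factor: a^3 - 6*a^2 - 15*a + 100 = (a + 4)*(a^2 - 10*a + 25) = (a - 5)*(a + 4)*(a - 5)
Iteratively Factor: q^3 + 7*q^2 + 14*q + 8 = (q + 2)*(q^2 + 5*q + 4) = (q + 1)*(q + 2)*(q + 4)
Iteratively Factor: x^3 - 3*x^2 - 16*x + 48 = (x - 4)*(x^2 + x - 12) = (x - 4)*(x - 3)*(x + 4)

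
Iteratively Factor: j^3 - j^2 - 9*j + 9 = (j - 1)*(j^2 - 9) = (j - 3)*(j - 1)*(j + 3)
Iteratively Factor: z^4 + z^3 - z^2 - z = (z + 1)*(z^3 - z) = (z - 1)*(z + 1)*(z^2 + z) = z*(z - 1)*(z + 1)*(z + 1)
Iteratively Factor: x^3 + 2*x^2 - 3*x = (x)*(x^2 + 2*x - 3) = x*(x + 3)*(x - 1)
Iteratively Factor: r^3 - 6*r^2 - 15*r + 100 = (r + 4)*(r^2 - 10*r + 25) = (r - 5)*(r + 4)*(r - 5)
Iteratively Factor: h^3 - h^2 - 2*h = (h)*(h^2 - h - 2) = h*(h - 2)*(h + 1)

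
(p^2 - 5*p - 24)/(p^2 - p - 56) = (p + 3)/(p + 7)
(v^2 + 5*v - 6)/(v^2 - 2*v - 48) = (v - 1)/(v - 8)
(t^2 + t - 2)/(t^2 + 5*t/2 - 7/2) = 2*(t + 2)/(2*t + 7)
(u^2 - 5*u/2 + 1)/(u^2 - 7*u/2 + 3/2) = (u - 2)/(u - 3)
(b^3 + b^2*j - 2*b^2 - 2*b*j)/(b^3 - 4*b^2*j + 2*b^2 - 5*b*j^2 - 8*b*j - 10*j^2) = b*(b - 2)/(b^2 - 5*b*j + 2*b - 10*j)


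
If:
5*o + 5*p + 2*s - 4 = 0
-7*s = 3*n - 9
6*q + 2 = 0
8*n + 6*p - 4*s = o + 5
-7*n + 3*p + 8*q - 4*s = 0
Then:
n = -2455/6891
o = -12065/6891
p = 13613/6891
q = -1/3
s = 3304/2297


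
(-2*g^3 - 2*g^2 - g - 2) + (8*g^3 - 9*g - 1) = 6*g^3 - 2*g^2 - 10*g - 3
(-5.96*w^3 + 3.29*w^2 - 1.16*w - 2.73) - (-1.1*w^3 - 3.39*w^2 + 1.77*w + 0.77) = -4.86*w^3 + 6.68*w^2 - 2.93*w - 3.5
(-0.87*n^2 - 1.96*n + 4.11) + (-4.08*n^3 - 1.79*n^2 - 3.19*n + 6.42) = -4.08*n^3 - 2.66*n^2 - 5.15*n + 10.53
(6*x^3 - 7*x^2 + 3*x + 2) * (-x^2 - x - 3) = -6*x^5 + x^4 - 14*x^3 + 16*x^2 - 11*x - 6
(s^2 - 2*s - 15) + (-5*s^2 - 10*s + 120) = -4*s^2 - 12*s + 105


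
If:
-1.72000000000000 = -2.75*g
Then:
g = 0.63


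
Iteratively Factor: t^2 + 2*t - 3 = (t - 1)*(t + 3)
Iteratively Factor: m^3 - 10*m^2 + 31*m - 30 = (m - 5)*(m^2 - 5*m + 6) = (m - 5)*(m - 2)*(m - 3)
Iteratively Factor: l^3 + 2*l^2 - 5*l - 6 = (l + 3)*(l^2 - l - 2) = (l - 2)*(l + 3)*(l + 1)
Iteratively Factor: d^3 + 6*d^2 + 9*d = (d)*(d^2 + 6*d + 9) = d*(d + 3)*(d + 3)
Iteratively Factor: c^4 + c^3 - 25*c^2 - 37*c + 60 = (c + 3)*(c^3 - 2*c^2 - 19*c + 20) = (c + 3)*(c + 4)*(c^2 - 6*c + 5) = (c - 1)*(c + 3)*(c + 4)*(c - 5)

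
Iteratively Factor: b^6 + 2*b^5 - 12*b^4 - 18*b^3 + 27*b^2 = (b)*(b^5 + 2*b^4 - 12*b^3 - 18*b^2 + 27*b) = b*(b + 3)*(b^4 - b^3 - 9*b^2 + 9*b) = b*(b - 1)*(b + 3)*(b^3 - 9*b) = b^2*(b - 1)*(b + 3)*(b^2 - 9) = b^2*(b - 1)*(b + 3)^2*(b - 3)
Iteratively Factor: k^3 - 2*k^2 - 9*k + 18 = (k - 2)*(k^2 - 9) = (k - 3)*(k - 2)*(k + 3)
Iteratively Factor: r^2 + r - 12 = (r - 3)*(r + 4)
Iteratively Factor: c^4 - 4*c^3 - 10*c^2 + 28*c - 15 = (c - 1)*(c^3 - 3*c^2 - 13*c + 15) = (c - 1)^2*(c^2 - 2*c - 15) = (c - 5)*(c - 1)^2*(c + 3)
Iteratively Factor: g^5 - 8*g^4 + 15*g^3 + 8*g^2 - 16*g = (g)*(g^4 - 8*g^3 + 15*g^2 + 8*g - 16) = g*(g - 4)*(g^3 - 4*g^2 - g + 4) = g*(g - 4)^2*(g^2 - 1) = g*(g - 4)^2*(g - 1)*(g + 1)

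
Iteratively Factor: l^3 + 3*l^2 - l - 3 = (l + 1)*(l^2 + 2*l - 3) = (l + 1)*(l + 3)*(l - 1)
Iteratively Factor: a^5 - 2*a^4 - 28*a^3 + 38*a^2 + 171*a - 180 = (a - 5)*(a^4 + 3*a^3 - 13*a^2 - 27*a + 36) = (a - 5)*(a - 3)*(a^3 + 6*a^2 + 5*a - 12) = (a - 5)*(a - 3)*(a + 3)*(a^2 + 3*a - 4) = (a - 5)*(a - 3)*(a - 1)*(a + 3)*(a + 4)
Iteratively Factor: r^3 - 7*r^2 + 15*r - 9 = (r - 3)*(r^2 - 4*r + 3) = (r - 3)^2*(r - 1)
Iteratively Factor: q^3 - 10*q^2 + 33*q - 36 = (q - 4)*(q^2 - 6*q + 9) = (q - 4)*(q - 3)*(q - 3)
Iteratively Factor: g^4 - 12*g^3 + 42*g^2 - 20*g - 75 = (g - 5)*(g^3 - 7*g^2 + 7*g + 15) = (g - 5)*(g - 3)*(g^2 - 4*g - 5) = (g - 5)*(g - 3)*(g + 1)*(g - 5)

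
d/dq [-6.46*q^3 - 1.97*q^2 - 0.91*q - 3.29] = -19.38*q^2 - 3.94*q - 0.91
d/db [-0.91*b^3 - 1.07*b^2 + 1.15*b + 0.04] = -2.73*b^2 - 2.14*b + 1.15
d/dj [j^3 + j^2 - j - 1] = 3*j^2 + 2*j - 1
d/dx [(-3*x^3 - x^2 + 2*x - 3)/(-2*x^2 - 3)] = (6*x^4 + 31*x^2 - 6*x - 6)/(4*x^4 + 12*x^2 + 9)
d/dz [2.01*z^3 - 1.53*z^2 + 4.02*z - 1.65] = 6.03*z^2 - 3.06*z + 4.02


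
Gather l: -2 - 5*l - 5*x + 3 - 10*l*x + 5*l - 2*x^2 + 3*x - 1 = -10*l*x - 2*x^2 - 2*x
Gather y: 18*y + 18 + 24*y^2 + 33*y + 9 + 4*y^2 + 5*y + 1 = 28*y^2 + 56*y + 28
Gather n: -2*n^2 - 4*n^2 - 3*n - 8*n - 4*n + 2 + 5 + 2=-6*n^2 - 15*n + 9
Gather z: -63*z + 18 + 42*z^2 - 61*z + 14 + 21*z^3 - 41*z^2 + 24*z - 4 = 21*z^3 + z^2 - 100*z + 28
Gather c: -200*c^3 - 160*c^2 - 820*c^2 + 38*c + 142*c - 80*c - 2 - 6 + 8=-200*c^3 - 980*c^2 + 100*c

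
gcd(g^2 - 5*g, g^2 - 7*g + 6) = 1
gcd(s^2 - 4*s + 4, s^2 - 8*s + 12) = s - 2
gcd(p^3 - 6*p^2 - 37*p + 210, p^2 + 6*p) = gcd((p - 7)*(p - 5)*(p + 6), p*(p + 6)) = p + 6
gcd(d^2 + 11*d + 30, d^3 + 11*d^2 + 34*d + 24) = d + 6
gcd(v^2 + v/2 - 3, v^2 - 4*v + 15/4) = v - 3/2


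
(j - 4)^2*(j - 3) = j^3 - 11*j^2 + 40*j - 48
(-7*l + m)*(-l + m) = 7*l^2 - 8*l*m + m^2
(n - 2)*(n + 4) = n^2 + 2*n - 8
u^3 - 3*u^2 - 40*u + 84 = (u - 7)*(u - 2)*(u + 6)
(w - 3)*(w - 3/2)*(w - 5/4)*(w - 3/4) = w^4 - 13*w^3/2 + 231*w^2/16 - 423*w/32 + 135/32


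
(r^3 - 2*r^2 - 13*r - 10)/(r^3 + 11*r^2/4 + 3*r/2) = 4*(r^2 - 4*r - 5)/(r*(4*r + 3))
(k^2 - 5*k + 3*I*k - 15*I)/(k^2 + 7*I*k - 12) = (k - 5)/(k + 4*I)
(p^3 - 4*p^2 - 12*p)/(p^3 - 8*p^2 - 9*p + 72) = p*(p^2 - 4*p - 12)/(p^3 - 8*p^2 - 9*p + 72)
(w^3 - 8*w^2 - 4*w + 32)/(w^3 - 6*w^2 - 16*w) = (w - 2)/w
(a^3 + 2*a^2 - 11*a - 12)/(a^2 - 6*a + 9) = (a^2 + 5*a + 4)/(a - 3)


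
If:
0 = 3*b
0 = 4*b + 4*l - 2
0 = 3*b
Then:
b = 0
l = 1/2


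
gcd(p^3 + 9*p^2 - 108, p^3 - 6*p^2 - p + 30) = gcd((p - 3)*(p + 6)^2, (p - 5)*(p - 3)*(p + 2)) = p - 3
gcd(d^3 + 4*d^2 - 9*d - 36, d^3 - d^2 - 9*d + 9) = d^2 - 9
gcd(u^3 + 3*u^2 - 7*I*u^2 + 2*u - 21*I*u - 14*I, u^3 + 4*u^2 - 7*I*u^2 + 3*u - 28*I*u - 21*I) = u^2 + u*(1 - 7*I) - 7*I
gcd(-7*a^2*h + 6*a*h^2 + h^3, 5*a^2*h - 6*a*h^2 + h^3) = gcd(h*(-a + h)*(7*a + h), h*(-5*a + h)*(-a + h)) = a*h - h^2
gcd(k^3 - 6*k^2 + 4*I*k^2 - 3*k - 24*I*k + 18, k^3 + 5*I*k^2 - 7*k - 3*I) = k^2 + 4*I*k - 3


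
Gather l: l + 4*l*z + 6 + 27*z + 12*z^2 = l*(4*z + 1) + 12*z^2 + 27*z + 6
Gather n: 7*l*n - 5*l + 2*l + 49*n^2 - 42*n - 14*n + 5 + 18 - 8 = -3*l + 49*n^2 + n*(7*l - 56) + 15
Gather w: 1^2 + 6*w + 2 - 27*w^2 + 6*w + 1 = -27*w^2 + 12*w + 4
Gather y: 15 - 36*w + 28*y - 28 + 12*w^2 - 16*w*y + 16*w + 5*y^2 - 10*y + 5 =12*w^2 - 20*w + 5*y^2 + y*(18 - 16*w) - 8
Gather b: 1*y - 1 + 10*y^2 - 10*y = 10*y^2 - 9*y - 1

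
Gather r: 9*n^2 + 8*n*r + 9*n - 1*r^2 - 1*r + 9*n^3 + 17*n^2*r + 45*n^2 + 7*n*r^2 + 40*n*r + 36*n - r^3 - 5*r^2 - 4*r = 9*n^3 + 54*n^2 + 45*n - r^3 + r^2*(7*n - 6) + r*(17*n^2 + 48*n - 5)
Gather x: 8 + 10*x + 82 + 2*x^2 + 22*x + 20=2*x^2 + 32*x + 110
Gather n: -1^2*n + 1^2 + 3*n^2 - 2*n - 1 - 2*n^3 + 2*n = -2*n^3 + 3*n^2 - n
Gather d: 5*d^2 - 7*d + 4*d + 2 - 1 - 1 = 5*d^2 - 3*d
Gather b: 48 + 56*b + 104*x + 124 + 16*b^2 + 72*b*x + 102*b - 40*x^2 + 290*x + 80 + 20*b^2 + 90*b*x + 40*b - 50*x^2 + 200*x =36*b^2 + b*(162*x + 198) - 90*x^2 + 594*x + 252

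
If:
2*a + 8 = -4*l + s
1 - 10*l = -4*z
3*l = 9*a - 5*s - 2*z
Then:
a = -56*z/5 - 423/10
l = 2*z/5 + 1/10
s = -104*z/5 - 381/5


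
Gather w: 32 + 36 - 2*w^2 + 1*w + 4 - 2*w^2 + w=-4*w^2 + 2*w + 72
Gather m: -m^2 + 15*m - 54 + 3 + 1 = -m^2 + 15*m - 50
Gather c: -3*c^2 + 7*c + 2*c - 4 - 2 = -3*c^2 + 9*c - 6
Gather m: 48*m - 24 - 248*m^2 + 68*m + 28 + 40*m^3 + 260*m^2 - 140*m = 40*m^3 + 12*m^2 - 24*m + 4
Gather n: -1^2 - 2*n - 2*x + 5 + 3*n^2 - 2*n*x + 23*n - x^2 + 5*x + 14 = 3*n^2 + n*(21 - 2*x) - x^2 + 3*x + 18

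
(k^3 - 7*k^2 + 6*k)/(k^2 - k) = k - 6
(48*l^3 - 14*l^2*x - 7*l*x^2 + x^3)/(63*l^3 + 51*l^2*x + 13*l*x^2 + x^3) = (16*l^2 - 10*l*x + x^2)/(21*l^2 + 10*l*x + x^2)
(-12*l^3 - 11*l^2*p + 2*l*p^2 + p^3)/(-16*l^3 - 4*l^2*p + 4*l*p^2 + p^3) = (-3*l^2 - 2*l*p + p^2)/(-4*l^2 + p^2)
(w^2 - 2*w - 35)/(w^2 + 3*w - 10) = (w - 7)/(w - 2)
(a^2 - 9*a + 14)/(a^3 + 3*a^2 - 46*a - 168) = (a - 2)/(a^2 + 10*a + 24)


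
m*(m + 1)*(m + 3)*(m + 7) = m^4 + 11*m^3 + 31*m^2 + 21*m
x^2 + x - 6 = (x - 2)*(x + 3)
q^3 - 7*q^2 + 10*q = q*(q - 5)*(q - 2)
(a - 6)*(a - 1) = a^2 - 7*a + 6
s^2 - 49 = (s - 7)*(s + 7)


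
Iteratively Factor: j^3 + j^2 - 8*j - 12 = (j - 3)*(j^2 + 4*j + 4) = (j - 3)*(j + 2)*(j + 2)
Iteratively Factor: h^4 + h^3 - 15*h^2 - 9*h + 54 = (h + 3)*(h^3 - 2*h^2 - 9*h + 18) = (h - 3)*(h + 3)*(h^2 + h - 6) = (h - 3)*(h - 2)*(h + 3)*(h + 3)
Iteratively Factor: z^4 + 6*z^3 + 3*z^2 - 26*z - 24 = (z + 3)*(z^3 + 3*z^2 - 6*z - 8) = (z + 3)*(z + 4)*(z^2 - z - 2) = (z + 1)*(z + 3)*(z + 4)*(z - 2)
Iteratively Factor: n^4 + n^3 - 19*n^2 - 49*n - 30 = (n + 3)*(n^3 - 2*n^2 - 13*n - 10) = (n - 5)*(n + 3)*(n^2 + 3*n + 2) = (n - 5)*(n + 2)*(n + 3)*(n + 1)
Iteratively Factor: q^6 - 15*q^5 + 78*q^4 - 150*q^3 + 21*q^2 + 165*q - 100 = (q + 1)*(q^5 - 16*q^4 + 94*q^3 - 244*q^2 + 265*q - 100) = (q - 5)*(q + 1)*(q^4 - 11*q^3 + 39*q^2 - 49*q + 20) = (q - 5)*(q - 1)*(q + 1)*(q^3 - 10*q^2 + 29*q - 20) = (q - 5)*(q - 1)^2*(q + 1)*(q^2 - 9*q + 20) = (q - 5)^2*(q - 1)^2*(q + 1)*(q - 4)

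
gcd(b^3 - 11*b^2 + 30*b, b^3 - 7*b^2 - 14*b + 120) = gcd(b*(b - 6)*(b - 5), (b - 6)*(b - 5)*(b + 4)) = b^2 - 11*b + 30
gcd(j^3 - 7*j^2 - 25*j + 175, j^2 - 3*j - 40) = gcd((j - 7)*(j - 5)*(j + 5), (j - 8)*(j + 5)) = j + 5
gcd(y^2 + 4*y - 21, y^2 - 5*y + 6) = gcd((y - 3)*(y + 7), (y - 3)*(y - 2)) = y - 3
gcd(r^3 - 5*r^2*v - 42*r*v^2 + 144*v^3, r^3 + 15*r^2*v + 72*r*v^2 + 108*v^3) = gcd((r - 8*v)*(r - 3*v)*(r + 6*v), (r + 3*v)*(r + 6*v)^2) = r + 6*v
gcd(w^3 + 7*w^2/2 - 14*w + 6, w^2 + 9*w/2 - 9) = w + 6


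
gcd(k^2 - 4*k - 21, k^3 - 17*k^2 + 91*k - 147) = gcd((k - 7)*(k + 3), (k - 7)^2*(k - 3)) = k - 7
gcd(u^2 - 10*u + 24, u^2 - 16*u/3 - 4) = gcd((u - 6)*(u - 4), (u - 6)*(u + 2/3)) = u - 6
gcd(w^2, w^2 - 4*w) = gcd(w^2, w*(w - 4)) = w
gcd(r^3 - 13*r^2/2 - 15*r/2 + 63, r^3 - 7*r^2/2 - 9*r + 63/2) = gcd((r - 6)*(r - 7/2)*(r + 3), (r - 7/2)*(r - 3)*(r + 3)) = r^2 - r/2 - 21/2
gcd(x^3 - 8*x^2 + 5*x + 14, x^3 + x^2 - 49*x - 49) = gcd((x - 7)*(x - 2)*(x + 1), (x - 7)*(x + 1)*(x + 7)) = x^2 - 6*x - 7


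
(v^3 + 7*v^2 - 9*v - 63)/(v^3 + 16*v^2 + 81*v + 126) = (v - 3)/(v + 6)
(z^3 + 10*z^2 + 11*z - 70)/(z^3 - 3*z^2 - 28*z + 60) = (z + 7)/(z - 6)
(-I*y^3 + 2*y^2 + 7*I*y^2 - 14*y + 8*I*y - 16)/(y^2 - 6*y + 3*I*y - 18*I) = (-I*y^3 + y^2*(2 + 7*I) + y*(-14 + 8*I) - 16)/(y^2 + y*(-6 + 3*I) - 18*I)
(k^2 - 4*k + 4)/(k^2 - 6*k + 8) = (k - 2)/(k - 4)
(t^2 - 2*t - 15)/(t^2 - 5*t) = (t + 3)/t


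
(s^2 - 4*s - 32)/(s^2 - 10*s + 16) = (s + 4)/(s - 2)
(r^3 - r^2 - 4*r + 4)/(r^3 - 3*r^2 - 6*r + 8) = (r - 2)/(r - 4)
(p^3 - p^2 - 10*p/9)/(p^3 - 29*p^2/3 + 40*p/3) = (p + 2/3)/(p - 8)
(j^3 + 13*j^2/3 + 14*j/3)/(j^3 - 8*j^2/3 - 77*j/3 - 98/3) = j/(j - 7)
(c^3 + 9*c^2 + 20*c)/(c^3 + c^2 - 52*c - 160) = c/(c - 8)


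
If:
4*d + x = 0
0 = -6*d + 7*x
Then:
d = 0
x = 0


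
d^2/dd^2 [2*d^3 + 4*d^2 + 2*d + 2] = 12*d + 8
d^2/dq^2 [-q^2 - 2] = -2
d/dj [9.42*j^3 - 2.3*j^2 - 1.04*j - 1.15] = 28.26*j^2 - 4.6*j - 1.04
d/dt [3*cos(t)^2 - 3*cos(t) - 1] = 3*sin(t) - 3*sin(2*t)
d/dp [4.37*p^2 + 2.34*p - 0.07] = 8.74*p + 2.34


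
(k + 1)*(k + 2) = k^2 + 3*k + 2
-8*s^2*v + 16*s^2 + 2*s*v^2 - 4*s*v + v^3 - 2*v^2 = (-2*s + v)*(4*s + v)*(v - 2)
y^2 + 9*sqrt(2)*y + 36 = (y + 3*sqrt(2))*(y + 6*sqrt(2))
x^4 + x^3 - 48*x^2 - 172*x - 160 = (x - 8)*(x + 2)^2*(x + 5)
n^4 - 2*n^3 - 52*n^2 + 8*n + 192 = (n - 8)*(n - 2)*(n + 2)*(n + 6)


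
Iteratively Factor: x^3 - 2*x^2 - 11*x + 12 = (x - 4)*(x^2 + 2*x - 3) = (x - 4)*(x - 1)*(x + 3)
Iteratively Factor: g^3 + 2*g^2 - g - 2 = (g + 1)*(g^2 + g - 2) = (g + 1)*(g + 2)*(g - 1)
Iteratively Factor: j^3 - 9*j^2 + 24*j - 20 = (j - 2)*(j^2 - 7*j + 10) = (j - 5)*(j - 2)*(j - 2)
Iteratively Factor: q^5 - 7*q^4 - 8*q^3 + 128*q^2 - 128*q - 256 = (q + 1)*(q^4 - 8*q^3 + 128*q - 256) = (q - 4)*(q + 1)*(q^3 - 4*q^2 - 16*q + 64) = (q - 4)^2*(q + 1)*(q^2 - 16) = (q - 4)^2*(q + 1)*(q + 4)*(q - 4)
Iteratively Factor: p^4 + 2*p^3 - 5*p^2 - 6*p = (p)*(p^3 + 2*p^2 - 5*p - 6) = p*(p + 1)*(p^2 + p - 6) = p*(p - 2)*(p + 1)*(p + 3)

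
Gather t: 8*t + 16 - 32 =8*t - 16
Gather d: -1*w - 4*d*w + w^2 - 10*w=-4*d*w + w^2 - 11*w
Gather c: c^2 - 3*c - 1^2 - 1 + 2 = c^2 - 3*c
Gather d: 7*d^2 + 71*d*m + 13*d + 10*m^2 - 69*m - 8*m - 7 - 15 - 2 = 7*d^2 + d*(71*m + 13) + 10*m^2 - 77*m - 24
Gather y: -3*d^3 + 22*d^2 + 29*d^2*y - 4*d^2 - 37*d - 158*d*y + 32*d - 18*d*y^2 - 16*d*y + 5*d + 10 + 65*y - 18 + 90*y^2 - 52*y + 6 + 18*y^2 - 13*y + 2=-3*d^3 + 18*d^2 + y^2*(108 - 18*d) + y*(29*d^2 - 174*d)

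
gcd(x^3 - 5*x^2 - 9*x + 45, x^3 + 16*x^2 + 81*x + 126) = x + 3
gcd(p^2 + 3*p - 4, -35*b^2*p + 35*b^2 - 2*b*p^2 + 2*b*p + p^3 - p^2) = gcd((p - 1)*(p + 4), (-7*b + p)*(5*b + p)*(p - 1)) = p - 1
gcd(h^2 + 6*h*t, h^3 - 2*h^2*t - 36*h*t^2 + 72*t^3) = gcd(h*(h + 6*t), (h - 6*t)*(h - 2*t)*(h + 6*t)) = h + 6*t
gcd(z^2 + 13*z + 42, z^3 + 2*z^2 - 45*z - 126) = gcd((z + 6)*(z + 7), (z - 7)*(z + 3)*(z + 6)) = z + 6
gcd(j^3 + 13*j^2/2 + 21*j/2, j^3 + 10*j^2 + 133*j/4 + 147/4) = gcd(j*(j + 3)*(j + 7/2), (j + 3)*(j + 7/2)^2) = j^2 + 13*j/2 + 21/2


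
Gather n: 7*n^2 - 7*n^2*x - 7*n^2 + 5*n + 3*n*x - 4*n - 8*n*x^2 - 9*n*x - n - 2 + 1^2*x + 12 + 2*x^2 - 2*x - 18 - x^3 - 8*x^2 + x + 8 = -7*n^2*x + n*(-8*x^2 - 6*x) - x^3 - 6*x^2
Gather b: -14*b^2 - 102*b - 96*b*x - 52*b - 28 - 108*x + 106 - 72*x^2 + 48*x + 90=-14*b^2 + b*(-96*x - 154) - 72*x^2 - 60*x + 168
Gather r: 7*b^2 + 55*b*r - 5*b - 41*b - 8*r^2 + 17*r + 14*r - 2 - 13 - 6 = 7*b^2 - 46*b - 8*r^2 + r*(55*b + 31) - 21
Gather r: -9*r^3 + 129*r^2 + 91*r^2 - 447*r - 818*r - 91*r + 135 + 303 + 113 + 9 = -9*r^3 + 220*r^2 - 1356*r + 560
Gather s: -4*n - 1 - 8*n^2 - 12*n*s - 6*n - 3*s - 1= -8*n^2 - 10*n + s*(-12*n - 3) - 2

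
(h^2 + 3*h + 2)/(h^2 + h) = (h + 2)/h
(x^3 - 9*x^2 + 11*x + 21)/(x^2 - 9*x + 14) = (x^2 - 2*x - 3)/(x - 2)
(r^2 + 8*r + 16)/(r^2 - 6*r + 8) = (r^2 + 8*r + 16)/(r^2 - 6*r + 8)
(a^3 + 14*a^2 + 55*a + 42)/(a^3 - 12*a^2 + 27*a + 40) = (a^2 + 13*a + 42)/(a^2 - 13*a + 40)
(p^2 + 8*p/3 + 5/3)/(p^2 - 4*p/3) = (3*p^2 + 8*p + 5)/(p*(3*p - 4))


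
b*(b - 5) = b^2 - 5*b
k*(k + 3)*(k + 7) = k^3 + 10*k^2 + 21*k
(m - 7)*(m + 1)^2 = m^3 - 5*m^2 - 13*m - 7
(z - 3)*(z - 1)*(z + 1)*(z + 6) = z^4 + 3*z^3 - 19*z^2 - 3*z + 18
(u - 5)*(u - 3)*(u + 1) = u^3 - 7*u^2 + 7*u + 15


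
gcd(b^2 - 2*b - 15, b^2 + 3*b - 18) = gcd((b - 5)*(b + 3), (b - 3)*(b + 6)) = 1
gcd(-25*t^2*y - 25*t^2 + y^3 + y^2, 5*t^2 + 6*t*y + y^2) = 5*t + y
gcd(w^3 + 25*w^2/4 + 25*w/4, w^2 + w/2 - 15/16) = w + 5/4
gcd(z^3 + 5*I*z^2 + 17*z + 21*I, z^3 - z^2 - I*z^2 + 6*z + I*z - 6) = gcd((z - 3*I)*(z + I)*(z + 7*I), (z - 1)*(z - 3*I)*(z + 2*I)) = z - 3*I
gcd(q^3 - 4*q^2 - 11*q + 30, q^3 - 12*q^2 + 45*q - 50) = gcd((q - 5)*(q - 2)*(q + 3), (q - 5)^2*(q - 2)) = q^2 - 7*q + 10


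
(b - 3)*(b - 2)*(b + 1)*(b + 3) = b^4 - b^3 - 11*b^2 + 9*b + 18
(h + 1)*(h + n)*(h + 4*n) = h^3 + 5*h^2*n + h^2 + 4*h*n^2 + 5*h*n + 4*n^2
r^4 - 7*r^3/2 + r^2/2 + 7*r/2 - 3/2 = (r - 3)*(r - 1)*(r - 1/2)*(r + 1)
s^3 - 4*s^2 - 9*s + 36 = (s - 4)*(s - 3)*(s + 3)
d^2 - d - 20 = (d - 5)*(d + 4)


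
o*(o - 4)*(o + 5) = o^3 + o^2 - 20*o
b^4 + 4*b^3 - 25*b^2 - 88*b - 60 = (b - 5)*(b + 1)*(b + 2)*(b + 6)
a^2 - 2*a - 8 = (a - 4)*(a + 2)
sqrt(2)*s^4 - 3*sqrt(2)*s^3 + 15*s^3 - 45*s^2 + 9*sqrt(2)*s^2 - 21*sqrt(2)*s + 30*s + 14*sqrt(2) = (s - 2)*(s - 1)*(s + 7*sqrt(2))*(sqrt(2)*s + 1)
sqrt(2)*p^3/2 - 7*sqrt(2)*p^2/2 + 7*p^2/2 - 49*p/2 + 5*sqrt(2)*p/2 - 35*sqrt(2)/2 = (p - 7)*(p + 5*sqrt(2)/2)*(sqrt(2)*p/2 + 1)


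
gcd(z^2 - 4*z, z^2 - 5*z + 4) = z - 4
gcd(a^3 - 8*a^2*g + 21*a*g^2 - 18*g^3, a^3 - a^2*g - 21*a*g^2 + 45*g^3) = a^2 - 6*a*g + 9*g^2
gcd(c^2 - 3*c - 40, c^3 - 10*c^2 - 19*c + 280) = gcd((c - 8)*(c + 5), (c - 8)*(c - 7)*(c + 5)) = c^2 - 3*c - 40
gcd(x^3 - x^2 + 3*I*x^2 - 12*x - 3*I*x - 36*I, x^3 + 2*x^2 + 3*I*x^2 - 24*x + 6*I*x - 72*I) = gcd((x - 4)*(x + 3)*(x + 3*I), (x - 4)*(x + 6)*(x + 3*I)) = x^2 + x*(-4 + 3*I) - 12*I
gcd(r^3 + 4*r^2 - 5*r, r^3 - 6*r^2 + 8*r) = r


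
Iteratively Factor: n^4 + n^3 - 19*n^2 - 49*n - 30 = (n + 1)*(n^3 - 19*n - 30) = (n + 1)*(n + 2)*(n^2 - 2*n - 15) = (n + 1)*(n + 2)*(n + 3)*(n - 5)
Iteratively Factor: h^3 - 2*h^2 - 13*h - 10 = (h + 1)*(h^2 - 3*h - 10) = (h + 1)*(h + 2)*(h - 5)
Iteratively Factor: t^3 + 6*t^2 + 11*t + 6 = (t + 2)*(t^2 + 4*t + 3) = (t + 2)*(t + 3)*(t + 1)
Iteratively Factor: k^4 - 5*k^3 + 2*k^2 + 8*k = (k - 4)*(k^3 - k^2 - 2*k) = (k - 4)*(k - 2)*(k^2 + k) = (k - 4)*(k - 2)*(k + 1)*(k)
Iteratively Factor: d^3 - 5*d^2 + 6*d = (d - 3)*(d^2 - 2*d) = d*(d - 3)*(d - 2)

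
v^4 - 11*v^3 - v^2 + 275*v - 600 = (v - 8)*(v - 5)*(v - 3)*(v + 5)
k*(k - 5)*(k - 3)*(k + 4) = k^4 - 4*k^3 - 17*k^2 + 60*k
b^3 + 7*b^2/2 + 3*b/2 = b*(b + 1/2)*(b + 3)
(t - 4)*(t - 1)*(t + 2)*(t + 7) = t^4 + 4*t^3 - 27*t^2 - 34*t + 56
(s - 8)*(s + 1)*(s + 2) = s^3 - 5*s^2 - 22*s - 16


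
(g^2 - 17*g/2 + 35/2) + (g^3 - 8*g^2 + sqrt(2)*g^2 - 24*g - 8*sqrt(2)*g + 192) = g^3 - 7*g^2 + sqrt(2)*g^2 - 65*g/2 - 8*sqrt(2)*g + 419/2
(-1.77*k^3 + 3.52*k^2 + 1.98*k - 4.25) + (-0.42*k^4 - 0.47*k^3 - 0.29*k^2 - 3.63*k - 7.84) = -0.42*k^4 - 2.24*k^3 + 3.23*k^2 - 1.65*k - 12.09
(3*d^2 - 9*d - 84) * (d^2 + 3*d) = 3*d^4 - 111*d^2 - 252*d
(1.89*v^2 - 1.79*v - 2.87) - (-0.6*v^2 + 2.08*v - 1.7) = 2.49*v^2 - 3.87*v - 1.17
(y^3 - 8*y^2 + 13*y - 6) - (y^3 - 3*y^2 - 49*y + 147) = -5*y^2 + 62*y - 153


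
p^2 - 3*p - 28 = (p - 7)*(p + 4)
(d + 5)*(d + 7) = d^2 + 12*d + 35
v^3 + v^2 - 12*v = v*(v - 3)*(v + 4)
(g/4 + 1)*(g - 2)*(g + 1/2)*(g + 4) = g^4/4 + 13*g^3/8 + 3*g^2/4 - 8*g - 4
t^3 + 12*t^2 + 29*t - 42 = (t - 1)*(t + 6)*(t + 7)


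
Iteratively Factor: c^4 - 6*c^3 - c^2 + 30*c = (c - 3)*(c^3 - 3*c^2 - 10*c) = (c - 3)*(c + 2)*(c^2 - 5*c) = c*(c - 3)*(c + 2)*(c - 5)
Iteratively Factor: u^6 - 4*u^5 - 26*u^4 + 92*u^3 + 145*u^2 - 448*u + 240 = (u - 4)*(u^5 - 26*u^3 - 12*u^2 + 97*u - 60) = (u - 4)*(u - 1)*(u^4 + u^3 - 25*u^2 - 37*u + 60) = (u - 4)*(u - 1)*(u + 4)*(u^3 - 3*u^2 - 13*u + 15) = (u - 5)*(u - 4)*(u - 1)*(u + 4)*(u^2 + 2*u - 3) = (u - 5)*(u - 4)*(u - 1)^2*(u + 4)*(u + 3)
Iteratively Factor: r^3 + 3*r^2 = (r + 3)*(r^2) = r*(r + 3)*(r)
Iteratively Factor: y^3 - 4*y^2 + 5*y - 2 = (y - 1)*(y^2 - 3*y + 2) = (y - 2)*(y - 1)*(y - 1)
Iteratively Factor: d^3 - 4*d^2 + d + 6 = (d - 3)*(d^2 - d - 2) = (d - 3)*(d - 2)*(d + 1)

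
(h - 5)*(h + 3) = h^2 - 2*h - 15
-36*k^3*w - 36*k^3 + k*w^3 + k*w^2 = (-6*k + w)*(6*k + w)*(k*w + k)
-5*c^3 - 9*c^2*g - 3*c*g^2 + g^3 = (-5*c + g)*(c + g)^2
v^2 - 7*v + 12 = (v - 4)*(v - 3)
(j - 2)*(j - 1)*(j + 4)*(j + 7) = j^4 + 8*j^3 - 3*j^2 - 62*j + 56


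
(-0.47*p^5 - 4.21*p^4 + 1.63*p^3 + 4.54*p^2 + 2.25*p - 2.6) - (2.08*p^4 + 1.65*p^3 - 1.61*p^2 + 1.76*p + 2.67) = -0.47*p^5 - 6.29*p^4 - 0.02*p^3 + 6.15*p^2 + 0.49*p - 5.27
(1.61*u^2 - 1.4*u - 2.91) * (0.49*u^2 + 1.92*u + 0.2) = 0.7889*u^4 + 2.4052*u^3 - 3.7919*u^2 - 5.8672*u - 0.582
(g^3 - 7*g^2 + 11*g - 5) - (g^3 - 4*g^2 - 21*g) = -3*g^2 + 32*g - 5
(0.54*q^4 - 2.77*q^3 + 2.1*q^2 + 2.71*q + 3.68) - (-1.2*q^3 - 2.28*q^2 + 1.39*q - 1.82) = 0.54*q^4 - 1.57*q^3 + 4.38*q^2 + 1.32*q + 5.5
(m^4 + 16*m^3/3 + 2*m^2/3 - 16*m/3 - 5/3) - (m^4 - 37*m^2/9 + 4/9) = 16*m^3/3 + 43*m^2/9 - 16*m/3 - 19/9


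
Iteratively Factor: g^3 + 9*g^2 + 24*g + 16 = (g + 4)*(g^2 + 5*g + 4) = (g + 1)*(g + 4)*(g + 4)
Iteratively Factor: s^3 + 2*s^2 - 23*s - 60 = (s + 3)*(s^2 - s - 20) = (s - 5)*(s + 3)*(s + 4)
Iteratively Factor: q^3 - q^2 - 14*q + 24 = (q - 2)*(q^2 + q - 12) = (q - 2)*(q + 4)*(q - 3)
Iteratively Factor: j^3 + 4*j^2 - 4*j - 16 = (j + 4)*(j^2 - 4) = (j - 2)*(j + 4)*(j + 2)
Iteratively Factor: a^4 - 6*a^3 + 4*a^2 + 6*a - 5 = (a + 1)*(a^3 - 7*a^2 + 11*a - 5) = (a - 1)*(a + 1)*(a^2 - 6*a + 5) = (a - 1)^2*(a + 1)*(a - 5)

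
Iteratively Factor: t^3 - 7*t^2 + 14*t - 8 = (t - 1)*(t^2 - 6*t + 8) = (t - 4)*(t - 1)*(t - 2)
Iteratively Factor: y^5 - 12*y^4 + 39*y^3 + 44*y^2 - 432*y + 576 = (y - 3)*(y^4 - 9*y^3 + 12*y^2 + 80*y - 192) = (y - 4)*(y - 3)*(y^3 - 5*y^2 - 8*y + 48) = (y - 4)^2*(y - 3)*(y^2 - y - 12) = (y - 4)^3*(y - 3)*(y + 3)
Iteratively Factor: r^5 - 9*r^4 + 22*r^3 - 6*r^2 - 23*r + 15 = (r - 3)*(r^4 - 6*r^3 + 4*r^2 + 6*r - 5) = (r - 3)*(r - 1)*(r^3 - 5*r^2 - r + 5) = (r - 3)*(r - 1)*(r + 1)*(r^2 - 6*r + 5) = (r - 3)*(r - 1)^2*(r + 1)*(r - 5)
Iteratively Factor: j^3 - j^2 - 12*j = (j)*(j^2 - j - 12) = j*(j + 3)*(j - 4)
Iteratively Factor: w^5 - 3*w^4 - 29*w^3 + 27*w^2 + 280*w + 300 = (w + 2)*(w^4 - 5*w^3 - 19*w^2 + 65*w + 150) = (w - 5)*(w + 2)*(w^3 - 19*w - 30) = (w - 5)*(w + 2)^2*(w^2 - 2*w - 15) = (w - 5)^2*(w + 2)^2*(w + 3)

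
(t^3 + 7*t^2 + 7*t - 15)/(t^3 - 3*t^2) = (t^3 + 7*t^2 + 7*t - 15)/(t^2*(t - 3))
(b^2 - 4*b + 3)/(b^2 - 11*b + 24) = (b - 1)/(b - 8)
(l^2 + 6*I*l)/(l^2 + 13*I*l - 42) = l/(l + 7*I)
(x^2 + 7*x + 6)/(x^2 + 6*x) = (x + 1)/x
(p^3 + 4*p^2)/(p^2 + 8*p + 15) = p^2*(p + 4)/(p^2 + 8*p + 15)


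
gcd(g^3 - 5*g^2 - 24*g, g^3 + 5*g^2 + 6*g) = g^2 + 3*g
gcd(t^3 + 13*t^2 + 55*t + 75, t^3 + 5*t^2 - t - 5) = t + 5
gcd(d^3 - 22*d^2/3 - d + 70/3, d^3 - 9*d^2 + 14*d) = d^2 - 9*d + 14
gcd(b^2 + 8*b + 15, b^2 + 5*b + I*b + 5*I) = b + 5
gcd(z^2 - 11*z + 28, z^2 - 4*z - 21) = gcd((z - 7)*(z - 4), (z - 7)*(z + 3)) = z - 7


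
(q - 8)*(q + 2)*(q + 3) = q^3 - 3*q^2 - 34*q - 48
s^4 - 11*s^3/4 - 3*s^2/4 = s^2*(s - 3)*(s + 1/4)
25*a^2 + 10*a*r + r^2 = (5*a + r)^2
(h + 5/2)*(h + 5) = h^2 + 15*h/2 + 25/2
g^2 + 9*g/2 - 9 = (g - 3/2)*(g + 6)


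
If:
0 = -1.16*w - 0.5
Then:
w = -0.43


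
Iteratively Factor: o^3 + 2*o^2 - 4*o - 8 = (o - 2)*(o^2 + 4*o + 4) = (o - 2)*(o + 2)*(o + 2)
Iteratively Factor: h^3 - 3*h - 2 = (h - 2)*(h^2 + 2*h + 1) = (h - 2)*(h + 1)*(h + 1)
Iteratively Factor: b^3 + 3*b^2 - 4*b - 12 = (b + 2)*(b^2 + b - 6) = (b + 2)*(b + 3)*(b - 2)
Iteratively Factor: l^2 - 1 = (l + 1)*(l - 1)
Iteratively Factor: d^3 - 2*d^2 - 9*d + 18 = (d - 2)*(d^2 - 9) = (d - 3)*(d - 2)*(d + 3)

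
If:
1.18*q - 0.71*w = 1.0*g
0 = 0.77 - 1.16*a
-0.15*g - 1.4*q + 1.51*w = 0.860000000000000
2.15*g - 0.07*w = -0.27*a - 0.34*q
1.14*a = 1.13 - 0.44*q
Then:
No Solution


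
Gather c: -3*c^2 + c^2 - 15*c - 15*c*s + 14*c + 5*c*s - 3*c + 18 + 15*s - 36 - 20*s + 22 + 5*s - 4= -2*c^2 + c*(-10*s - 4)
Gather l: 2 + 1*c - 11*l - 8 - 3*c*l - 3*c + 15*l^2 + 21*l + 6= -2*c + 15*l^2 + l*(10 - 3*c)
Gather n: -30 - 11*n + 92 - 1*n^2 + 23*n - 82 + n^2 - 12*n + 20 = 0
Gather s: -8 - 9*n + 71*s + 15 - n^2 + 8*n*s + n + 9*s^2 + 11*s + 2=-n^2 - 8*n + 9*s^2 + s*(8*n + 82) + 9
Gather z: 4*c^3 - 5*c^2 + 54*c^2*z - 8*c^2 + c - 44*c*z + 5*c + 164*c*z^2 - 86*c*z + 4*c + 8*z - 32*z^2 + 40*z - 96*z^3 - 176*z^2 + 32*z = 4*c^3 - 13*c^2 + 10*c - 96*z^3 + z^2*(164*c - 208) + z*(54*c^2 - 130*c + 80)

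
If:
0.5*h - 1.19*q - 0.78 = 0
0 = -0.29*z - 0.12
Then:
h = 2.38*q + 1.56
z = -0.41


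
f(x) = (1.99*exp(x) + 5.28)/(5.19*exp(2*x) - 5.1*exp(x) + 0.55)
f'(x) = (1.99*exp(x) + 5.28)*(-10.38*exp(2*x) + 5.1*exp(x))/(5.19*exp(2*x) - 5.1*exp(x) + 0.55)^2 + 1.99*exp(x)/(5.19*exp(2*x) - 5.1*exp(x) + 0.55)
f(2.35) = 0.05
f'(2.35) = -0.07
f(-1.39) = -14.50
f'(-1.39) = 21.56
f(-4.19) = 11.20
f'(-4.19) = 1.83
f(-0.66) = -9.02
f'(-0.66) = -3.24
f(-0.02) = 13.45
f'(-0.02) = -120.86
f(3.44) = 0.01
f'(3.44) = -0.02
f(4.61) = 0.00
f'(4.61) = -0.00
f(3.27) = 0.02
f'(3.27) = -0.02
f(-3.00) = 17.41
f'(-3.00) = 13.18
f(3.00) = 0.02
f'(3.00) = -0.03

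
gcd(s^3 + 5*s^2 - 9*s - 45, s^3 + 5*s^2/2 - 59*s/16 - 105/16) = s + 3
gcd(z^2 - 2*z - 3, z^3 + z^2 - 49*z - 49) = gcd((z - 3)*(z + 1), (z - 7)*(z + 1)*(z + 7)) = z + 1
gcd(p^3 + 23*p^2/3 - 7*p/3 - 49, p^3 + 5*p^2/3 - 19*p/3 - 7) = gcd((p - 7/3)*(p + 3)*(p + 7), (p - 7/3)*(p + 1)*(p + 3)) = p^2 + 2*p/3 - 7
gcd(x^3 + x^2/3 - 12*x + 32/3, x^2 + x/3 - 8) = x - 8/3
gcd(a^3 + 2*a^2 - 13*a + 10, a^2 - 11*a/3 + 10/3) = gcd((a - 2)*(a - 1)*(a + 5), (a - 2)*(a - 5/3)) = a - 2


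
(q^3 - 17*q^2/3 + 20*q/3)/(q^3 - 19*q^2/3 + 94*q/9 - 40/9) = 3*q/(3*q - 2)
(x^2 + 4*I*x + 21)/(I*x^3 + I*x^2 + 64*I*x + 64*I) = (-I*x^2 + 4*x - 21*I)/(x^3 + x^2 + 64*x + 64)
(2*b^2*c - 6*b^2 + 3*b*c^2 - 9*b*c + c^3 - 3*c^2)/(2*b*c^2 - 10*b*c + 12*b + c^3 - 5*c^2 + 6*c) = (b + c)/(c - 2)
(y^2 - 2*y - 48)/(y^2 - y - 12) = (-y^2 + 2*y + 48)/(-y^2 + y + 12)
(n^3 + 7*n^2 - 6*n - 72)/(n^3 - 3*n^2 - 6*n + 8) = (n^3 + 7*n^2 - 6*n - 72)/(n^3 - 3*n^2 - 6*n + 8)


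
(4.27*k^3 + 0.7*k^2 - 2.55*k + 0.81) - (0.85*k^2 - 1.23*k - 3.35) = 4.27*k^3 - 0.15*k^2 - 1.32*k + 4.16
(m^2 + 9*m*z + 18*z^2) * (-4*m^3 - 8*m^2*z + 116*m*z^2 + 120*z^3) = -4*m^5 - 44*m^4*z - 28*m^3*z^2 + 1020*m^2*z^3 + 3168*m*z^4 + 2160*z^5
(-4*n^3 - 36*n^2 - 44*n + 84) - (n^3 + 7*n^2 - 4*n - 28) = -5*n^3 - 43*n^2 - 40*n + 112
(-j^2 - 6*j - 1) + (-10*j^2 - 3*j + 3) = -11*j^2 - 9*j + 2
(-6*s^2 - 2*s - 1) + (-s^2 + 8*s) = -7*s^2 + 6*s - 1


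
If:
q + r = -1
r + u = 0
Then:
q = u - 1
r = -u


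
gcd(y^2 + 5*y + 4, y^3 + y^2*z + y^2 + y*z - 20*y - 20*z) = 1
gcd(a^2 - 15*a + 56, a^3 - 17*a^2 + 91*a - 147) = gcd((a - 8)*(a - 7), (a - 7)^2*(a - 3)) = a - 7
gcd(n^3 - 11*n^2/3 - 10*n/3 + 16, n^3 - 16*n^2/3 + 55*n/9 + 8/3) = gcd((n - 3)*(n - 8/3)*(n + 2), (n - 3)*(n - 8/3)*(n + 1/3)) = n^2 - 17*n/3 + 8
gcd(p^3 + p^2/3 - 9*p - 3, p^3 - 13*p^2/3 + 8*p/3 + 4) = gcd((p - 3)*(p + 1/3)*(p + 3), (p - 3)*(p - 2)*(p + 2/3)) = p - 3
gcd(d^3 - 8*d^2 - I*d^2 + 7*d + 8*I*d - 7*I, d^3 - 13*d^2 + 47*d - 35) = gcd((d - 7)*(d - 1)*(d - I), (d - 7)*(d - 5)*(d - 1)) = d^2 - 8*d + 7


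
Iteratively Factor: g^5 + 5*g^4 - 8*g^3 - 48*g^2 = (g + 4)*(g^4 + g^3 - 12*g^2) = g*(g + 4)*(g^3 + g^2 - 12*g) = g*(g + 4)^2*(g^2 - 3*g) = g^2*(g + 4)^2*(g - 3)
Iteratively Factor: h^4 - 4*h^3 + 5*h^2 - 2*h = (h - 1)*(h^3 - 3*h^2 + 2*h) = h*(h - 1)*(h^2 - 3*h + 2) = h*(h - 1)^2*(h - 2)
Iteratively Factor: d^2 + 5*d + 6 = (d + 3)*(d + 2)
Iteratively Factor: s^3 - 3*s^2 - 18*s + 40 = (s - 5)*(s^2 + 2*s - 8) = (s - 5)*(s - 2)*(s + 4)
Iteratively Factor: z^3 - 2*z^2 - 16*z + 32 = (z + 4)*(z^2 - 6*z + 8) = (z - 4)*(z + 4)*(z - 2)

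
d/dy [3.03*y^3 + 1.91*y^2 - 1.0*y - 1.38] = 9.09*y^2 + 3.82*y - 1.0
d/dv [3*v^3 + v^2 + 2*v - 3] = 9*v^2 + 2*v + 2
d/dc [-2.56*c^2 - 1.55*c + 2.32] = -5.12*c - 1.55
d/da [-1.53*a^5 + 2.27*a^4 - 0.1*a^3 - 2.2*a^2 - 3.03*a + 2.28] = -7.65*a^4 + 9.08*a^3 - 0.3*a^2 - 4.4*a - 3.03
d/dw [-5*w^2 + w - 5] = 1 - 10*w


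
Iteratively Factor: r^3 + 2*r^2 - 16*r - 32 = (r + 4)*(r^2 - 2*r - 8) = (r + 2)*(r + 4)*(r - 4)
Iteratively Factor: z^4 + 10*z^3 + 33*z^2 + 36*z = (z + 4)*(z^3 + 6*z^2 + 9*z) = z*(z + 4)*(z^2 + 6*z + 9) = z*(z + 3)*(z + 4)*(z + 3)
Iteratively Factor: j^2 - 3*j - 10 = (j + 2)*(j - 5)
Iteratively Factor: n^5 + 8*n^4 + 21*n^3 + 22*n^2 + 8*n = (n + 1)*(n^4 + 7*n^3 + 14*n^2 + 8*n) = (n + 1)*(n + 2)*(n^3 + 5*n^2 + 4*n) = (n + 1)*(n + 2)*(n + 4)*(n^2 + n) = (n + 1)^2*(n + 2)*(n + 4)*(n)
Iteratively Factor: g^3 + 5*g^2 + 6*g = (g + 2)*(g^2 + 3*g) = g*(g + 2)*(g + 3)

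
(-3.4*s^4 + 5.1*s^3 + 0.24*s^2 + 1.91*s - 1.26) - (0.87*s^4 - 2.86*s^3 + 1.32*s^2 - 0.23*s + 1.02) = -4.27*s^4 + 7.96*s^3 - 1.08*s^2 + 2.14*s - 2.28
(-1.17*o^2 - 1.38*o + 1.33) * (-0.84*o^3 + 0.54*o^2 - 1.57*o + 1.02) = 0.9828*o^5 + 0.5274*o^4 - 0.0255*o^3 + 1.6914*o^2 - 3.4957*o + 1.3566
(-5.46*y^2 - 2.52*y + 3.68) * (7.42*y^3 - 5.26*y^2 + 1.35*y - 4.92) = -40.5132*y^5 + 10.0212*y^4 + 33.1898*y^3 + 4.1044*y^2 + 17.3664*y - 18.1056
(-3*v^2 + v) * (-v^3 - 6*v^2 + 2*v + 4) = 3*v^5 + 17*v^4 - 12*v^3 - 10*v^2 + 4*v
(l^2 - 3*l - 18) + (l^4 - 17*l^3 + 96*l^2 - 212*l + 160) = l^4 - 17*l^3 + 97*l^2 - 215*l + 142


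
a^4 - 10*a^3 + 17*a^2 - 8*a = a*(a - 8)*(a - 1)^2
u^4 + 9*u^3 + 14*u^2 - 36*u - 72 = (u - 2)*(u + 2)*(u + 3)*(u + 6)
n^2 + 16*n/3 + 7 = (n + 7/3)*(n + 3)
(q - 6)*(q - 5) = q^2 - 11*q + 30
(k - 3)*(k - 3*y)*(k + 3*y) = k^3 - 3*k^2 - 9*k*y^2 + 27*y^2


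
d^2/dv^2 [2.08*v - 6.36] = 0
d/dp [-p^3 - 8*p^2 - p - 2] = -3*p^2 - 16*p - 1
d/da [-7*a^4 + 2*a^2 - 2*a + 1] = -28*a^3 + 4*a - 2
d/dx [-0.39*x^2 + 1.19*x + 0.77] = 1.19 - 0.78*x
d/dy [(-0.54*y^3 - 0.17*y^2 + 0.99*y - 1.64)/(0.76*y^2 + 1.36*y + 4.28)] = (-0.4104*y^4 - 1.4688*y^3 - 7.9172*y^2 + 1.0376*y + 6.4676)/(0.5776*y^4 + 2.0672*y^3 + 8.3552*y^2 + 11.6416*y + 18.3184)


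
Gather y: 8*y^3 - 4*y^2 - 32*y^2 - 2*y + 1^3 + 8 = 8*y^3 - 36*y^2 - 2*y + 9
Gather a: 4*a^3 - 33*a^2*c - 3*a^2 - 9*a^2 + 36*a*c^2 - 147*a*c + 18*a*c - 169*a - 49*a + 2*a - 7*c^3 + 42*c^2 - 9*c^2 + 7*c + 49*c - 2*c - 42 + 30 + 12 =4*a^3 + a^2*(-33*c - 12) + a*(36*c^2 - 129*c - 216) - 7*c^3 + 33*c^2 + 54*c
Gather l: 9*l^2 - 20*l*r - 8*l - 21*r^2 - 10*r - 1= 9*l^2 + l*(-20*r - 8) - 21*r^2 - 10*r - 1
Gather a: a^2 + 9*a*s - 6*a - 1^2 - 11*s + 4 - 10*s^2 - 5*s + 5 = a^2 + a*(9*s - 6) - 10*s^2 - 16*s + 8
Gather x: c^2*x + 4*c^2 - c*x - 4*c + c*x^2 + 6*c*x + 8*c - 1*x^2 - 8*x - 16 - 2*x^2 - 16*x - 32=4*c^2 + 4*c + x^2*(c - 3) + x*(c^2 + 5*c - 24) - 48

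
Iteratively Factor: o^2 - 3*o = (o)*(o - 3)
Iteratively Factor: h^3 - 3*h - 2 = (h + 1)*(h^2 - h - 2) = (h + 1)^2*(h - 2)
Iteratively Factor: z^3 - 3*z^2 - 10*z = (z - 5)*(z^2 + 2*z) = z*(z - 5)*(z + 2)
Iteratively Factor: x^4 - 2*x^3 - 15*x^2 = (x + 3)*(x^3 - 5*x^2) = x*(x + 3)*(x^2 - 5*x) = x*(x - 5)*(x + 3)*(x)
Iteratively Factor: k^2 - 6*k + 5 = (k - 1)*(k - 5)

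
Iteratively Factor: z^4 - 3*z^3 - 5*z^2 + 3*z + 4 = (z + 1)*(z^3 - 4*z^2 - z + 4) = (z + 1)^2*(z^2 - 5*z + 4) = (z - 4)*(z + 1)^2*(z - 1)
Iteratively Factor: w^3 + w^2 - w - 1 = (w + 1)*(w^2 - 1) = (w + 1)^2*(w - 1)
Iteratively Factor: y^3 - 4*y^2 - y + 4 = (y - 4)*(y^2 - 1) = (y - 4)*(y - 1)*(y + 1)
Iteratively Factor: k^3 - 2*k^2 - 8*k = (k + 2)*(k^2 - 4*k) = (k - 4)*(k + 2)*(k)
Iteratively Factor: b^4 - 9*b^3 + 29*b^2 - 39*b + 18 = (b - 3)*(b^3 - 6*b^2 + 11*b - 6) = (b - 3)*(b - 1)*(b^2 - 5*b + 6) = (b - 3)^2*(b - 1)*(b - 2)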